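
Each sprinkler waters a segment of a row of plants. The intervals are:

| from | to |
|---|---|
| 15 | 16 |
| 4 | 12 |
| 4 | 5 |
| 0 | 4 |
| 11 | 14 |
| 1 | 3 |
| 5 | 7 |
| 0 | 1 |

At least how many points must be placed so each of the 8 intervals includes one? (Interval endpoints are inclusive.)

4

Process intervals by earliest right end; each time one isn't hit yet, stab at its right endpoint.
By right end: [0,1]  [1,3]  [0,4]  [4,5]  [5,7]  [4,12]  [11,14]  [15,16]
[0,1] uncovered → point at 1; [4,5] uncovered → point at 5; [11,14] uncovered → point at 14; [15,16] uncovered → point at 16.
Points: 1, 5, 14, 16 (4 total).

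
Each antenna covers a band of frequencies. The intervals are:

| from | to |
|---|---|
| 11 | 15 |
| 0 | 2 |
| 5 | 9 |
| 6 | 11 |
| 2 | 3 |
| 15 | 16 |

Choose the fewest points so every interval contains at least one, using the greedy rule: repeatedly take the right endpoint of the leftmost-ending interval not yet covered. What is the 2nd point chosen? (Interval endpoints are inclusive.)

Process intervals by earliest right end; each time one isn't hit yet, stab at its right endpoint.
By right end: [0,2]  [2,3]  [5,9]  [6,11]  [11,15]  [15,16]
[0,2] uncovered → point at 2; [5,9] uncovered → point at 9; [11,15] uncovered → point at 15.
Points: 2, 9, 15 (3 total).

9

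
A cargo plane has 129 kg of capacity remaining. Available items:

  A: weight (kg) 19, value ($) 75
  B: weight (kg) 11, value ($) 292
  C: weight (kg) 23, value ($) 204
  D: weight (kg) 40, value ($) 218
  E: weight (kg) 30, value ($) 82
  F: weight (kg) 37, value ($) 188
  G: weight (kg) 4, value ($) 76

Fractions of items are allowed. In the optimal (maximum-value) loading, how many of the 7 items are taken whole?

5

Sort by value per unit weight and fill in that order.
Ratios (sorted): B 26.55, G 19.00, C 8.87, D 5.45, F 5.08, A 3.95, E 2.73
take B (11 @ 292); take G (4 @ 76); take C (23 @ 204); take D (40 @ 218); take F (37 @ 188); take 14/19 of A → 55.26. Capacity used 129/129.
5 item(s) taken whole; one partial (take 14/19 of A).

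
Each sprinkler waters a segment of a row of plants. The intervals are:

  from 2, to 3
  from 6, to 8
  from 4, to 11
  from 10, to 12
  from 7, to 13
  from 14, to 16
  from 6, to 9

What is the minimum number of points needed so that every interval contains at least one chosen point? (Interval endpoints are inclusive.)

Process intervals by earliest right end; each time one isn't hit yet, stab at its right endpoint.
By right end: [2,3]  [6,8]  [6,9]  [4,11]  [10,12]  [7,13]  [14,16]
[2,3] uncovered → point at 3; [6,8] uncovered → point at 8; [10,12] uncovered → point at 12; [14,16] uncovered → point at 16.
Points: 3, 8, 12, 16 (4 total).

4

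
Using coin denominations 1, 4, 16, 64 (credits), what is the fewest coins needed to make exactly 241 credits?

241 = 3×64 + 3×16 + 1×1
Total coins = 3 + 3 + 1 = 7

7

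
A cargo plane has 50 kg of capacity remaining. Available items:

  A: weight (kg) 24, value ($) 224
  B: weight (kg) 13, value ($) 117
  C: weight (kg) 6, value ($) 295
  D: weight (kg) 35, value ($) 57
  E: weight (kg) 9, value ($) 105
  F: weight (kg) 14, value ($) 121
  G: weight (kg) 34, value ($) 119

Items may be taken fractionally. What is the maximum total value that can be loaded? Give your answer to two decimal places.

Sort by value per unit weight and fill in that order.
Order: C (295/6=49.17) > E (105/9=11.67) > A (224/24=9.33) > B (117/13=9.00) > F (121/14=8.64) > G (119/34=3.50) > D (57/35=1.63)
Fill: take C (6 @ 295) → take E (9 @ 105) → take A (24 @ 224) → take 11/13 of B → 99.00; 50/50 used.
Total value = 723.00

723.00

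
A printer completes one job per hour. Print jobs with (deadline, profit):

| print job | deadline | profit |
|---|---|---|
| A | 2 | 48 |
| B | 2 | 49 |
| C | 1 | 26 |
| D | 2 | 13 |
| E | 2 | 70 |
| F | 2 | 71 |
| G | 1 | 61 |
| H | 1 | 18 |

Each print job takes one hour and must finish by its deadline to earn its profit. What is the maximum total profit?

Profit order: F=71 E=70 G=61 B=49 A=48 C=26 H=18 D=13
Assign: F→slot 2, E→slot 1, G skipped, B skipped, A skipped, C skipped, H skipped, D skipped.
Slots: [1:E] [2:F]
Profit = 70 + 71 = 141

141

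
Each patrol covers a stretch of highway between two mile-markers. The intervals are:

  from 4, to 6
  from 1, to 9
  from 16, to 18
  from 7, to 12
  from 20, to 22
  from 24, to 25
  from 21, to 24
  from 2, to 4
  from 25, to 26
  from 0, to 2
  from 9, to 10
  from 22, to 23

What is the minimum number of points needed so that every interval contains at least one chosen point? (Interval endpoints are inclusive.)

By right end: [0,2]  [2,4]  [4,6]  [1,9]  [9,10]  [7,12]  [16,18]  [20,22]  [22,23]  [21,24]  [24,25]  [25,26]
[0,2] uncovered → point at 2; [4,6] uncovered → point at 6; [9,10] uncovered → point at 10; [16,18] uncovered → point at 18; [20,22] uncovered → point at 22; [24,25] uncovered → point at 25.
Points: 2, 6, 10, 18, 22, 25 (6 total).

6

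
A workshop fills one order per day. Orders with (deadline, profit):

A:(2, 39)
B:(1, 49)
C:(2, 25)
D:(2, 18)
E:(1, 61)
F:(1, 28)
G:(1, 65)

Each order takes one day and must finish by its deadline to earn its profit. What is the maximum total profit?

By profit: G(d1,65), E(d1,61), B(d1,49), A(d2,39), F(d1,28), C(d2,25), D(d2,18)
G→slot 1; E skipped; B skipped; A→slot 2; F skipped; C skipped; D skipped.
Profit = 65 + 39 = 104

104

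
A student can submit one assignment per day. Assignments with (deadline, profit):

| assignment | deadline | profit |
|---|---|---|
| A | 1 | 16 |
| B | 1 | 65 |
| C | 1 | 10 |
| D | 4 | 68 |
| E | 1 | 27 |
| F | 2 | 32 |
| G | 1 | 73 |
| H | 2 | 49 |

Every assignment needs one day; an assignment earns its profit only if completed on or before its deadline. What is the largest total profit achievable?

190

Sort by profit descending; place each in the latest free slot ≤ its deadline.
By profit: G(d1,73), D(d4,68), B(d1,65), H(d2,49), F(d2,32), E(d1,27), A(d1,16), C(d1,10)
G→slot 1; D→slot 4; B skipped; H→slot 2; F skipped; E skipped; A skipped; C skipped.
Profit = 73 + 49 + 68 = 190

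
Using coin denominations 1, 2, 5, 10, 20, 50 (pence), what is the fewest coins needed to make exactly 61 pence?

61 − 1×50→11 − 1×10→1 − 1×1→0
Total coins = 1 + 1 + 1 = 3

3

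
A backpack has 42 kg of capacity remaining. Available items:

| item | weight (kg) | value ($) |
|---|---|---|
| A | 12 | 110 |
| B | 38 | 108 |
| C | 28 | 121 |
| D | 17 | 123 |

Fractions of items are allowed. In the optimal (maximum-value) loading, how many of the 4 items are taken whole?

Ratios (sorted): A 9.17, D 7.24, C 4.32, B 2.84
take A (12 @ 110); take D (17 @ 123); take 13/28 of C → 56.18. Capacity used 42/42.
2 item(s) taken whole; one partial (take 13/28 of C).

2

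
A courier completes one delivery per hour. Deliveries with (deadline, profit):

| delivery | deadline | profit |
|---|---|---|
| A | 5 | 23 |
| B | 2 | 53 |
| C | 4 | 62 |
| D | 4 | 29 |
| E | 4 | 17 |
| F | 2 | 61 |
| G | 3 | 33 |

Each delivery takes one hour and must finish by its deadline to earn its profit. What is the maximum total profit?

232

Take jobs in profit order; each goes to the latest open slot no later than its deadline.
By profit: C(d4,62), F(d2,61), B(d2,53), G(d3,33), D(d4,29), A(d5,23), E(d4,17)
C→slot 4; F→slot 2; B→slot 1; G→slot 3; D skipped; A→slot 5; E skipped.
Profit = 53 + 61 + 33 + 62 + 23 = 232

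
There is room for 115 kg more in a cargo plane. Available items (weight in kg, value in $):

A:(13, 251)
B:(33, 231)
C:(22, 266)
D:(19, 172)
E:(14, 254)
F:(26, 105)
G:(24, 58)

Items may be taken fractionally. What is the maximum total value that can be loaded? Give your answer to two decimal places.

Greedy by value/weight ratio, highest first.
Order: A (251/13=19.31) > E (254/14=18.14) > C (266/22=12.09) > D (172/19=9.05) > B (231/33=7.00) > F (105/26=4.04) > G (58/24=2.42)
Fill: take A (13 @ 251) → take E (14 @ 254) → take C (22 @ 266) → take D (19 @ 172) → take B (33 @ 231) → take 14/26 of F → 56.54; 115/115 used.
Total value = 1230.54

1230.54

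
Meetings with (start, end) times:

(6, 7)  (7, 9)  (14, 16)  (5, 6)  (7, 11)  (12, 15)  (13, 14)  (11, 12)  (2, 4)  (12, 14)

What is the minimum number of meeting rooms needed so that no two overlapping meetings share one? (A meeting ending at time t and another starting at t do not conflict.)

3

Count concurrent intervals with a sweep; the peak is the room count.
Events (time:±→running): 2:+→1 4:-→0 5:+→1 6:-→0 6:+→1 7:-→0 7:+→1 7:+→2 9:-→1 11:-→0 11:+→1 12:-→0 12:+→1 12:+→2 13:+→3 … peak 3.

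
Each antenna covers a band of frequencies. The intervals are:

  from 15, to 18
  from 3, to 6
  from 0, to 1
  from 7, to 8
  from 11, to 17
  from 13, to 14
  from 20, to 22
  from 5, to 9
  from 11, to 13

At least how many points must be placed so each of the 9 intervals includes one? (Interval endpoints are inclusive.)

Sort by right endpoint; whenever an interval is uncovered, place a point at its right end.
Sorted: [0,1] [3,6] [7,8] [5,9] [11,13] [13,14] [11,17] [15,18] [20,22]
{[0,1]} hit by 1; {[3,6]} hit by 6; {[7,8],[5,9]} hit by 8; {[11,13],[13,14],[11,17]} hit by 13; {[15,18]} hit by 18; {[20,22]} hit by 22.
Points: 1, 6, 8, 13, 18, 22 (6 total).

6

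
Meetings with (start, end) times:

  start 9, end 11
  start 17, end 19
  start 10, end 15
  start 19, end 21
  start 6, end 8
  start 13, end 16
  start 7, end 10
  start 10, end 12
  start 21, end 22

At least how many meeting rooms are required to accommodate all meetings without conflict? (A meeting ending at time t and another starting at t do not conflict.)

Count concurrent intervals with a sweep; the peak is the room count.
Events (time:±→running): 6:+→1 7:+→2 8:-→1 9:+→2 10:-→1 10:+→2 10:+→3 … peak 3.

3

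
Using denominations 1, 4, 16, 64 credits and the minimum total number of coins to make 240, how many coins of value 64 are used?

Use the largest denomination that fits, subtract, and repeat.
240 − 3×64→48 − 3×16→0
Count of 64: 3

3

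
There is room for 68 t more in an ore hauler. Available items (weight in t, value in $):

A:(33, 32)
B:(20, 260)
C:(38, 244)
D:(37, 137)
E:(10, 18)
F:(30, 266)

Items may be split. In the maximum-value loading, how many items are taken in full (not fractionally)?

Sort by value per unit weight and fill in that order.
Order: B (260/20=13.00) > F (266/30=8.87) > C (244/38=6.42) > D (137/37=3.70) > E (18/10=1.80) > A (32/33=0.97)
Fill: take B (20 @ 260) → take F (30 @ 266) → take 18/38 of C → 115.58; 68/68 used.
2 item(s) taken whole; one partial (take 18/38 of C).

2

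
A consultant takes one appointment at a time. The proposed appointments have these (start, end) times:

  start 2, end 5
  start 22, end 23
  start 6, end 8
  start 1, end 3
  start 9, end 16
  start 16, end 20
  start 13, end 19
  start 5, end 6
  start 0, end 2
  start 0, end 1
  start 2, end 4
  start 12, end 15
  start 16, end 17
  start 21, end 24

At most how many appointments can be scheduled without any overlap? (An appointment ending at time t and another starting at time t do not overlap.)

By end time: (0,1), (0,2), (1,3), (2,4), (2,5), (5,6), (6,8), (12,15), (9,16), (16,17), (13,19), (16,20), (22,23), (21,24).
Pick (0,1); next start ≥ 1 → (1,3); next start ≥ 3 → (5,6); next start ≥ 6 → (6,8); next start ≥ 8 → (12,15); next start ≥ 15 → (16,17); next start ≥ 17 → (22,23).
Selected 7 appointments.

7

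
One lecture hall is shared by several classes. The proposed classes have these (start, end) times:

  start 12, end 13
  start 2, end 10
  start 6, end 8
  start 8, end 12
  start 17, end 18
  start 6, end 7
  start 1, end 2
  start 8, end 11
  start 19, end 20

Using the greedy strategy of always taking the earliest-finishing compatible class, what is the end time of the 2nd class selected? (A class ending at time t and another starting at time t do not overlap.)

7

Sort by end time and greedily take each interval whose start is ≥ the last chosen end.
Sorted by end: (1,2)  (6,7)  (6,8)  (2,10)  (8,11)  (8,12)  (12,13)  (17,18)  (19,20)
take (1,2); take (6,7); skip (2,10); take (8,11); take (12,13); take (17,18); take (19,20).
Selected: (1,2) (6,7) (8,11) (12,13) (17,18) (19,20)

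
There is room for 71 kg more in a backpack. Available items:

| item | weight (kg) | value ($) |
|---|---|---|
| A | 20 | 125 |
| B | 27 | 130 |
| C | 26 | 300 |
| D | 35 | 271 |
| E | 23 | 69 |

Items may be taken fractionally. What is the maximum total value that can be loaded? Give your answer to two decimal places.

Greedy by value/weight ratio, highest first.
Ratios (sorted): C 11.54, D 7.74, A 6.25, B 4.81, E 3.00
take C (26 @ 300); take D (35 @ 271); take 10/20 of A → 62.50. Capacity used 71/71.
Total value = 633.50

633.50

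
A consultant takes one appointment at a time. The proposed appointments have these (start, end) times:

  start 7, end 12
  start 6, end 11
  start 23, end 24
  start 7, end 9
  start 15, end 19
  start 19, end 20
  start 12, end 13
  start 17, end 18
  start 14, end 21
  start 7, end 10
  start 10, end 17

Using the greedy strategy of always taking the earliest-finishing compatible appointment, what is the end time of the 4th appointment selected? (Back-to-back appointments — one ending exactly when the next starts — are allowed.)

20

Order by finish time; keep every interval that doesn't clash with the previous kept one.
Sorted by end: (7,9)  (7,10)  (6,11)  (7,12)  (12,13)  (10,17)  (17,18)  (15,19)  (19,20)  (14,21)  (23,24)
take (7,9); skip (6,11); skip (7,12); take (12,13); skip (10,17); take (17,18); skip (15,19); take (19,20); skip (14,21); take (23,24).
Selected: (7,9) (12,13) (17,18) (19,20) (23,24)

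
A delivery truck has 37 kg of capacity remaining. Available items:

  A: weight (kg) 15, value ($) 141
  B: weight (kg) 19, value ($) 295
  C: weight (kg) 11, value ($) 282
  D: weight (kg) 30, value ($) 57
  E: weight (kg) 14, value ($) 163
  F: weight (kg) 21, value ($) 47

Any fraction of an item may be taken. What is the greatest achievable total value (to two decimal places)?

658.50

Greedy by value/weight ratio, highest first.
Ratios (sorted): C 25.64, B 15.53, E 11.64, A 9.40, F 2.24, D 1.90
take C (11 @ 282); take B (19 @ 295); take 7/14 of E → 81.50. Capacity used 37/37.
Total value = 658.50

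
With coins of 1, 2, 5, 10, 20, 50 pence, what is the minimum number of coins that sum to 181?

181 − 3×50→31 − 1×20→11 − 1×10→1 − 1×1→0
Total coins = 3 + 1 + 1 + 1 = 6

6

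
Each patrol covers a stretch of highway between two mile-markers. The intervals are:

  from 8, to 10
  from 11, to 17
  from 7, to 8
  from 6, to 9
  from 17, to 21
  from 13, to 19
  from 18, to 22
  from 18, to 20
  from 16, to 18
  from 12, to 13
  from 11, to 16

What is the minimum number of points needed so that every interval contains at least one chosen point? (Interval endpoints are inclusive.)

Sorted: [7,8] [6,9] [8,10] [12,13] [11,16] [11,17] [16,18] [13,19] [18,20] [17,21] [18,22]
{[7,8],[6,9],[8,10]} hit by 8; {[12,13],[11,16],[11,17]} hit by 13; {[16,18],[13,19],[18,20],[17,21],[18,22]} hit by 18.
Points: 8, 13, 18 (3 total).

3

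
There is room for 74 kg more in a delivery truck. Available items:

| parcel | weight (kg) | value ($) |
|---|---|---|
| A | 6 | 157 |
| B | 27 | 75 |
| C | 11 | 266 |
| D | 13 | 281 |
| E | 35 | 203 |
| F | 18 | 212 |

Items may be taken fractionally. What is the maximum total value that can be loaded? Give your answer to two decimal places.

Order: A (157/6=26.17) > C (266/11=24.18) > D (281/13=21.62) > F (212/18=11.78) > E (203/35=5.80) > B (75/27=2.78)
Fill: take A (6 @ 157) → take C (11 @ 266) → take D (13 @ 281) → take F (18 @ 212) → take 26/35 of E → 150.80; 74/74 used.
Total value = 1066.80

1066.80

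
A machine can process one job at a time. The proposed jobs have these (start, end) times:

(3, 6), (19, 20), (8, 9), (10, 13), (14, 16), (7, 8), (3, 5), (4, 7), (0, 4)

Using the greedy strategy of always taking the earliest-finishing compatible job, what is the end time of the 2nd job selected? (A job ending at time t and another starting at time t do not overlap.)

7

Sort by end time and greedily take each interval whose start is ≥ the last chosen end.
By end time: (0,4), (3,5), (3,6), (4,7), (7,8), (8,9), (10,13), (14,16), (19,20).
Pick (0,4); next start ≥ 4 → (4,7); next start ≥ 7 → (7,8); next start ≥ 8 → (8,9); next start ≥ 9 → (10,13); next start ≥ 13 → (14,16); next start ≥ 16 → (19,20).
Selected: (0,4) (4,7) (7,8) (8,9) (10,13) (14,16) (19,20)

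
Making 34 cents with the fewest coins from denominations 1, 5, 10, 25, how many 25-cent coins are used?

1

Greedy: take as many of the largest coin as possible, then repeat with the remainder.
34 = 1×25 + 1×5 + 4×1
Count of 25: 1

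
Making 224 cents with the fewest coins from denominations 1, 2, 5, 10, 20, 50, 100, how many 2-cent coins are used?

224 − 2×100→24 − 1×20→4 − 2×2→0
Count of 2: 2

2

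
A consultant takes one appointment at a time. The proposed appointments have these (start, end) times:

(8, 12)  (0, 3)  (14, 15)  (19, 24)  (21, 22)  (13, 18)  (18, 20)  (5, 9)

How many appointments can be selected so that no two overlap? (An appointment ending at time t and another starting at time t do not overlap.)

5

Sort by end time and greedily take each interval whose start is ≥ the last chosen end.
Sorted by end: (0,3)  (5,9)  (8,12)  (14,15)  (13,18)  (18,20)  (21,22)  (19,24)
take (0,3); take (5,9); take (14,15); take (18,20); take (21,22).
Selected 5 appointments.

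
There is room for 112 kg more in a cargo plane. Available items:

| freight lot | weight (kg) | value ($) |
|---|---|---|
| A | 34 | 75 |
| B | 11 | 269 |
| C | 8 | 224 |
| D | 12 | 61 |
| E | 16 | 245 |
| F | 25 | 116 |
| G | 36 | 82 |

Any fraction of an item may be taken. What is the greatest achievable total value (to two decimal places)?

Sort by value per unit weight and fill in that order.
Order: C (224/8=28.00) > B (269/11=24.45) > E (245/16=15.31) > D (61/12=5.08) > F (116/25=4.64) > G (82/36=2.28) > A (75/34=2.21)
Fill: take C (8 @ 224) → take B (11 @ 269) → take E (16 @ 245) → take D (12 @ 61) → take F (25 @ 116) → take G (36 @ 82) → take 4/34 of A → 8.82; 112/112 used.
Total value = 1005.82

1005.82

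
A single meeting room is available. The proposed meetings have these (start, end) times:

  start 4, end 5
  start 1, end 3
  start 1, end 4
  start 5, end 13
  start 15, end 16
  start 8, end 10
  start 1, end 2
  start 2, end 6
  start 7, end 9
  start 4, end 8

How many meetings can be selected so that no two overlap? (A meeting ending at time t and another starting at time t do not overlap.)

4

Sorted by end: (1,2)  (1,3)  (1,4)  (4,5)  (2,6)  (4,8)  (7,9)  (8,10)  (5,13)  (15,16)
take (1,2); skip (1,4); take (4,5); take (7,9); take (15,16).
Selected 4 meetings.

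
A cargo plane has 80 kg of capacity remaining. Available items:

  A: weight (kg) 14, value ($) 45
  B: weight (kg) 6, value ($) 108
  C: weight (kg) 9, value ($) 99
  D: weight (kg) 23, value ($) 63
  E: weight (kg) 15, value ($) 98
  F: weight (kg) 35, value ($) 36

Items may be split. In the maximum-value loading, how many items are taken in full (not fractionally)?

Sort by value per unit weight and fill in that order.
Ratios (sorted): B 18.00, C 11.00, E 6.53, A 3.21, D 2.74, F 1.03
take B (6 @ 108); take C (9 @ 99); take E (15 @ 98); take A (14 @ 45); take D (23 @ 63); take 13/35 of F → 13.37. Capacity used 80/80.
5 item(s) taken whole; one partial (take 13/35 of F).

5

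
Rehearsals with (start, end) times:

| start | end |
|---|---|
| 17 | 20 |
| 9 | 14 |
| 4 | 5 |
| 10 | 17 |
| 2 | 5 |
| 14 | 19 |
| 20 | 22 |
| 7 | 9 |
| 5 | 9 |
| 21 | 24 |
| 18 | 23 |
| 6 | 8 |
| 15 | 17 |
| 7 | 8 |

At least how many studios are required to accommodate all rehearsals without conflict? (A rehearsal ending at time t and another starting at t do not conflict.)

The answer is the maximum number of intervals overlapping at any instant.
starts: [2, 4, 5, 6, 7, 7, 9, 10, 14, 15, 17, 18, 20, 21]
ends:   [5, 5, 8, 8, 9, 9, 14, 17, 17, 19, 20, 22, 23, 24]
s2→1 s4→2 e5→1 e5→0 s5→1 s6→2 s7→3 s7→4  — peak 4.

4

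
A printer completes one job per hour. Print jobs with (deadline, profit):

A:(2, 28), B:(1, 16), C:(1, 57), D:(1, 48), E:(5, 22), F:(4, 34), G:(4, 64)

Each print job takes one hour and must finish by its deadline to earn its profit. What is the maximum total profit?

Profit order: G=64 C=57 D=48 F=34 A=28 E=22 B=16
Assign: G→slot 4, C→slot 1, D skipped, F→slot 3, A→slot 2, E→slot 5, B skipped.
Slots: [1:C] [2:A] [3:F] [4:G] [5:E]
Profit = 57 + 28 + 34 + 64 + 22 = 205

205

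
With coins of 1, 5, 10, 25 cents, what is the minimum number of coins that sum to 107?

107 − 4×25→7 − 1×5→2 − 2×1→0
Total coins = 4 + 1 + 2 = 7

7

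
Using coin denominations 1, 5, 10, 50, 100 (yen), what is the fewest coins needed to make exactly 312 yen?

6

Greedy: take as many of the largest coin as possible, then repeat with the remainder.
312 = 3×100 + 1×10 + 2×1
Total coins = 3 + 1 + 2 = 6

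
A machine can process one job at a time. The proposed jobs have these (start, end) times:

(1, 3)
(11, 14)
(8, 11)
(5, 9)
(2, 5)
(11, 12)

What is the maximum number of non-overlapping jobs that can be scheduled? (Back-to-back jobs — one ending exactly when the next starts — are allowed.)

3

Greedy by earliest finish: after sorting by end time, pick each interval compatible with the last pick.
Sorted by end: (1,3)  (2,5)  (5,9)  (8,11)  (11,12)  (11,14)
take (1,3); take (5,9); skip (8,11); take (11,12); skip (11,14).
Selected 3 jobs.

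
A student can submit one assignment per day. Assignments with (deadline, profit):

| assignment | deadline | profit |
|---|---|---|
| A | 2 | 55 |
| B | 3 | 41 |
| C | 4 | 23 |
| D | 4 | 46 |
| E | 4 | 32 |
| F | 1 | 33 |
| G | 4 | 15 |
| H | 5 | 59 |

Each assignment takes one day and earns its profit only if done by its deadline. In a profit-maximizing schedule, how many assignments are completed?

5

Sort by profit descending; place each in the latest free slot ≤ its deadline.
By profit: H(d5,59), A(d2,55), D(d4,46), B(d3,41), F(d1,33), E(d4,32), C(d4,23), G(d4,15)
H→slot 5; A→slot 2; D→slot 4; B→slot 3; F→slot 1; E skipped; C skipped; G skipped.
5 of 8 scheduled.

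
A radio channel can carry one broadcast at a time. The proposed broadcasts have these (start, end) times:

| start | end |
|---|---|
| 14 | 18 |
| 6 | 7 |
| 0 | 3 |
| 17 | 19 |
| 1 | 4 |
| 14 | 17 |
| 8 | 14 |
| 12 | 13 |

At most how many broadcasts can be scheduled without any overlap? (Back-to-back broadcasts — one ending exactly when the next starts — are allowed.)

Sort by end time and greedily take each interval whose start is ≥ the last chosen end.
Sorted by end: (0,3)  (1,4)  (6,7)  (12,13)  (8,14)  (14,17)  (14,18)  (17,19)
take (0,3); skip (1,4); take (6,7); take (12,13); take (14,17); take (17,19).
Selected 5 broadcasts.

5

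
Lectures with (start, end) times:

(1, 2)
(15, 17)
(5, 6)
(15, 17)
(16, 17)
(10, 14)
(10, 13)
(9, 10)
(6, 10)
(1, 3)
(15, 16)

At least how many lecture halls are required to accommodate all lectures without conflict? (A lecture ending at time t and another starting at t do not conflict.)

3

Count concurrent intervals with a sweep; the peak is the room count.
Events (time:±→running): 1:+→1 1:+→2 2:-→1 3:-→0 5:+→1 6:-→0 6:+→1 9:+→2 10:-→1 10:-→0 10:+→1 10:+→2 13:-→1 14:-→0 15:+→1 15:+→2 15:+→3 … peak 3.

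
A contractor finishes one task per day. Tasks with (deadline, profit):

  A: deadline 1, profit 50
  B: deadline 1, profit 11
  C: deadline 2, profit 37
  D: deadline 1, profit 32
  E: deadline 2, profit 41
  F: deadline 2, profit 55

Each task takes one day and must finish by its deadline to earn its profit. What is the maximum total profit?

By profit: F(d2,55), A(d1,50), E(d2,41), C(d2,37), D(d1,32), B(d1,11)
F→slot 2; A→slot 1; E skipped; C skipped; D skipped; B skipped.
Profit = 50 + 55 = 105

105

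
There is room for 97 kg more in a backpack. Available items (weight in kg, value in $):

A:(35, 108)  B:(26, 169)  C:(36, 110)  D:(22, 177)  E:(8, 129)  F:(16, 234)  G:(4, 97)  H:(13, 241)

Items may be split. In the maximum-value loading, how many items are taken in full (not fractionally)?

6

Ratios (sorted): G 24.25, H 18.54, E 16.12, F 14.62, D 8.05, B 6.50, A 3.09, C 3.06
take G (4 @ 97); take H (13 @ 241); take E (8 @ 129); take F (16 @ 234); take D (22 @ 177); take B (26 @ 169); take 8/35 of A → 24.69. Capacity used 97/97.
6 item(s) taken whole; one partial (take 8/35 of A).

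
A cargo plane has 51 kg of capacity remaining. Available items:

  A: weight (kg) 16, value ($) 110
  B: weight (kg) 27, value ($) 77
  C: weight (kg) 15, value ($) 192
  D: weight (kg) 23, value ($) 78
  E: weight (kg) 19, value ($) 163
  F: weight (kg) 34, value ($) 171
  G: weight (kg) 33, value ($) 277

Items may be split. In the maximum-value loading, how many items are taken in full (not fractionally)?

2

Sort by value per unit weight and fill in that order.
Ratios (sorted): C 12.80, E 8.58, G 8.39, A 6.88, F 5.03, D 3.39, B 2.85
take C (15 @ 192); take E (19 @ 163); take 17/33 of G → 142.70. Capacity used 51/51.
2 item(s) taken whole; one partial (take 17/33 of G).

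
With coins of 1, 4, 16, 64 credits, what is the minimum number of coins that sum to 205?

7

Use the largest denomination that fits, subtract, and repeat.
205 − 3×64→13 − 3×4→1 − 1×1→0
Total coins = 3 + 3 + 1 = 7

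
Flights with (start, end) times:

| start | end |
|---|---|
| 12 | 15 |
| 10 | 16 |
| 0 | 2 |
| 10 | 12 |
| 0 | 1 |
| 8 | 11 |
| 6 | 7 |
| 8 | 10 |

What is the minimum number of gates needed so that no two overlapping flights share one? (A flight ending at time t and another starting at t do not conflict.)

3

Count concurrent intervals with a sweep; the peak is the room count.
starts: [0, 0, 6, 8, 8, 10, 10, 12]
ends:   [1, 2, 7, 10, 11, 12, 15, 16]
s0→1 s0→2 e1→1 e2→0 s6→1 e7→0 s8→1 s8→2 e10→1 s10→2 s10→3  — peak 3.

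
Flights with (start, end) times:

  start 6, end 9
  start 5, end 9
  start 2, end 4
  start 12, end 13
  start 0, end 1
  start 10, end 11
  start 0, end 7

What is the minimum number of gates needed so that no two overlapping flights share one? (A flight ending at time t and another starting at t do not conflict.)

starts: [0, 0, 2, 5, 6, 10, 12]
ends:   [1, 4, 7, 9, 9, 11, 13]
s0→1 s0→2 e1→1 s2→2 e4→1 s5→2 s6→3  — peak 3.

3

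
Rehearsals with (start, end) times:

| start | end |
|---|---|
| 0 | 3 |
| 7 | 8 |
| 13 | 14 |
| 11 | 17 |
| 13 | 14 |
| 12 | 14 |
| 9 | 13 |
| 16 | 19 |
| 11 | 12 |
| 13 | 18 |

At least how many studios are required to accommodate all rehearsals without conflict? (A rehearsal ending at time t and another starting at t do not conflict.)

Events (time:±→running): 0:+→1 3:-→0 7:+→1 8:-→0 9:+→1 11:+→2 11:+→3 12:-→2 12:+→3 13:-→2 13:+→3 13:+→4 13:+→5 … peak 5.

5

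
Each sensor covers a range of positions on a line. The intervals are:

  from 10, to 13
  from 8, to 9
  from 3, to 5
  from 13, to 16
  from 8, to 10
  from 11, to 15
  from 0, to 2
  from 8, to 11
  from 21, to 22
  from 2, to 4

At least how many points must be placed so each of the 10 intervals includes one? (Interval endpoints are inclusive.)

By right end: [0,2]  [2,4]  [3,5]  [8,9]  [8,10]  [8,11]  [10,13]  [11,15]  [13,16]  [21,22]
[0,2] uncovered → point at 2; [3,5] uncovered → point at 5; [8,9] uncovered → point at 9; [10,13] uncovered → point at 13; [21,22] uncovered → point at 22.
Points: 2, 5, 9, 13, 22 (5 total).

5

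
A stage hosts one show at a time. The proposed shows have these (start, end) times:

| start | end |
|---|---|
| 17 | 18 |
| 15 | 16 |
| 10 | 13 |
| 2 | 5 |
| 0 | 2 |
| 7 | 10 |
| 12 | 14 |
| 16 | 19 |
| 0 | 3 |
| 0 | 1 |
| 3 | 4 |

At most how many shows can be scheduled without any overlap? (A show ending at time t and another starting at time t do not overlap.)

6

Sort by end time and greedily take each interval whose start is ≥ the last chosen end.
Sorted by end: (0,1)  (0,2)  (0,3)  (3,4)  (2,5)  (7,10)  (10,13)  (12,14)  (15,16)  (17,18)  (16,19)
take (0,1); take (3,4); take (7,10); take (10,13); skip (12,14); take (15,16); take (17,18); skip (16,19).
Selected 6 shows.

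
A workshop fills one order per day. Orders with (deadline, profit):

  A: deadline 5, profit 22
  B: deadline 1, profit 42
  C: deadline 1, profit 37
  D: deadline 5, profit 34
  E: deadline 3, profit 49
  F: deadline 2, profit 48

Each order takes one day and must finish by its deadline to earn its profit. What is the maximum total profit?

195

Sort by profit descending; place each in the latest free slot ≤ its deadline.
By profit: E(d3,49), F(d2,48), B(d1,42), C(d1,37), D(d5,34), A(d5,22)
E→slot 3; F→slot 2; B→slot 1; C skipped; D→slot 5; A→slot 4.
Profit = 42 + 48 + 49 + 22 + 34 = 195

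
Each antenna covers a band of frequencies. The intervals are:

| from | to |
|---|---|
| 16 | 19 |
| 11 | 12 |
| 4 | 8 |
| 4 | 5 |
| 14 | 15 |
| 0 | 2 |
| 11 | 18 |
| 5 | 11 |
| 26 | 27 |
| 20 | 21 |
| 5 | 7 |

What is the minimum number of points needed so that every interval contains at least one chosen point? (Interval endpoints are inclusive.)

Process intervals by earliest right end; each time one isn't hit yet, stab at its right endpoint.
By right end: [0,2]  [4,5]  [5,7]  [4,8]  [5,11]  [11,12]  [14,15]  [11,18]  [16,19]  [20,21]  [26,27]
[0,2] uncovered → point at 2; [4,5] uncovered → point at 5; [11,12] uncovered → point at 12; [14,15] uncovered → point at 15; [16,19] uncovered → point at 19; [20,21] uncovered → point at 21; [26,27] uncovered → point at 27.
Points: 2, 5, 12, 15, 19, 21, 27 (7 total).

7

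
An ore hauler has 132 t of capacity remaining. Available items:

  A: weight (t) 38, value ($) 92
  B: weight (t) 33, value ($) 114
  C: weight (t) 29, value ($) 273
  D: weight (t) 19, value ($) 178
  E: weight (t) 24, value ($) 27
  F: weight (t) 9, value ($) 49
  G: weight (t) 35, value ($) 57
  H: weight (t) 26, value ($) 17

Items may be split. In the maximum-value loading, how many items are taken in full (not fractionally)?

Ratios (sorted): C 9.41, D 9.37, F 5.44, B 3.45, A 2.42, G 1.63, E 1.12, H 0.65
take C (29 @ 273); take D (19 @ 178); take F (9 @ 49); take B (33 @ 114); take A (38 @ 92); take 4/35 of G → 6.51. Capacity used 132/132.
5 item(s) taken whole; one partial (take 4/35 of G).

5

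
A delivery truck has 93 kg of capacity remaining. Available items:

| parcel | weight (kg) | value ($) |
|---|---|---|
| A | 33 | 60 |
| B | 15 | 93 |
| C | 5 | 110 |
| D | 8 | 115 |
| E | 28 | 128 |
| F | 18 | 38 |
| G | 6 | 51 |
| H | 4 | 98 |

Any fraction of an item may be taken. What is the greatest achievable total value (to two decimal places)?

649.36

Sort by value per unit weight and fill in that order.
Order: H (98/4=24.50) > C (110/5=22.00) > D (115/8=14.38) > G (51/6=8.50) > B (93/15=6.20) > E (128/28=4.57) > F (38/18=2.11) > A (60/33=1.82)
Fill: take H (4 @ 98) → take C (5 @ 110) → take D (8 @ 115) → take G (6 @ 51) → take B (15 @ 93) → take E (28 @ 128) → take F (18 @ 38) → take 9/33 of A → 16.36; 93/93 used.
Total value = 649.36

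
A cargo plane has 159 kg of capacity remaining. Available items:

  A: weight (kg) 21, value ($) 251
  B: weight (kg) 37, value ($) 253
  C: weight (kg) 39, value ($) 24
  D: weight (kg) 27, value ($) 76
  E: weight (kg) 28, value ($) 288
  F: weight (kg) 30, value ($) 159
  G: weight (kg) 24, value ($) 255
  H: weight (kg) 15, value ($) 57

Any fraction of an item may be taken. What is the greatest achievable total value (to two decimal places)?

Sort by value per unit weight and fill in that order.
Order: A (251/21=11.95) > G (255/24=10.62) > E (288/28=10.29) > B (253/37=6.84) > F (159/30=5.30) > H (57/15=3.80) > D (76/27=2.81) > C (24/39=0.62)
Fill: take A (21 @ 251) → take G (24 @ 255) → take E (28 @ 288) → take B (37 @ 253) → take F (30 @ 159) → take H (15 @ 57) → take 4/27 of D → 11.26; 159/159 used.
Total value = 1274.26

1274.26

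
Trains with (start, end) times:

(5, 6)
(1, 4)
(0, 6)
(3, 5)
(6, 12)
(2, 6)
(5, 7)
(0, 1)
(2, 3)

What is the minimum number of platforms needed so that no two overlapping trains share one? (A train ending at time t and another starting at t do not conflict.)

4

Count concurrent intervals with a sweep; the peak is the room count.
starts: [0, 0, 1, 2, 2, 3, 5, 5, 6]
ends:   [1, 3, 4, 5, 6, 6, 6, 7, 12]
s0→1 s0→2 e1→1 s1→2 s2→3 s2→4  — peak 4.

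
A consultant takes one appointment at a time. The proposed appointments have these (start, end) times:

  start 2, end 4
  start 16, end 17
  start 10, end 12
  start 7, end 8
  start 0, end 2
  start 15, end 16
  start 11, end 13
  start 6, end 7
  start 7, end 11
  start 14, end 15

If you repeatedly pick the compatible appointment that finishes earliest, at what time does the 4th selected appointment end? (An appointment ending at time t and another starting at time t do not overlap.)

8

Order by finish time; keep every interval that doesn't clash with the previous kept one.
Sorted by end: (0,2)  (2,4)  (6,7)  (7,8)  (7,11)  (10,12)  (11,13)  (14,15)  (15,16)  (16,17)
take (0,2); take (2,4); take (6,7); take (7,8); take (10,12); skip (11,13); take (14,15); take (15,16); take (16,17).
Selected: (0,2) (2,4) (6,7) (7,8) (10,12) (14,15) (15,16) (16,17)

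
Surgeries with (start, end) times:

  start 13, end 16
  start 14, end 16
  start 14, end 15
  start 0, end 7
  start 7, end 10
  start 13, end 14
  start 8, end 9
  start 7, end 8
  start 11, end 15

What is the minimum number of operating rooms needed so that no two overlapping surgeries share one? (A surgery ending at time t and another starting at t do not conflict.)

Count concurrent intervals with a sweep; the peak is the room count.
starts: [0, 7, 7, 8, 11, 13, 13, 14, 14]
ends:   [7, 8, 9, 10, 14, 15, 15, 16, 16]
s0→1 e7→0 s7→1 s7→2 e8→1 s8→2 e9→1 e10→0 s11→1 s13→2 s13→3 e14→2 s14→3 s14→4  — peak 4.

4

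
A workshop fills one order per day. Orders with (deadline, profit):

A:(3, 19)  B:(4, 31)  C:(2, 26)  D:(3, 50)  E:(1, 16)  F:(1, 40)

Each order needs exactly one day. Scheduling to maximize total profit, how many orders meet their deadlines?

4

Profit order: D=50 F=40 B=31 C=26 A=19 E=16
Assign: D→slot 3, F→slot 1, B→slot 4, C→slot 2, A skipped, E skipped.
Slots: [1:F] [2:C] [3:D] [4:B]
4 of 6 scheduled.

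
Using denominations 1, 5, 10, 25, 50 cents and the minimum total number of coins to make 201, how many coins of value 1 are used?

1

201 − 4×50→1 − 1×1→0
Count of 1: 1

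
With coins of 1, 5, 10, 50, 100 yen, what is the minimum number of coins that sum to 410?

Greedy: take as many of the largest coin as possible, then repeat with the remainder.
410 − 4×100→10 − 1×10→0
Total coins = 4 + 1 = 5

5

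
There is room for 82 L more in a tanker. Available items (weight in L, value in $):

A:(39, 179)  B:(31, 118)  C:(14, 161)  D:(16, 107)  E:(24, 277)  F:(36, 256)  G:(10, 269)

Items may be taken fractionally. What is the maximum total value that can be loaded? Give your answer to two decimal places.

Order: G (269/10=26.90) > E (277/24=11.54) > C (161/14=11.50) > F (256/36=7.11) > D (107/16=6.69) > A (179/39=4.59) > B (118/31=3.81)
Fill: take G (10 @ 269) → take E (24 @ 277) → take C (14 @ 161) → take 34/36 of F → 241.78; 82/82 used.
Total value = 948.78

948.78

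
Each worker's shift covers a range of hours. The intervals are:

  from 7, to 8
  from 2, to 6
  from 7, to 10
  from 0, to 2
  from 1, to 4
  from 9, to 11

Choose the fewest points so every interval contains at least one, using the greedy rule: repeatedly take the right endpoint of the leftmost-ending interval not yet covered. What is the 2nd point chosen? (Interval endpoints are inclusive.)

8

By right end: [0,2]  [1,4]  [2,6]  [7,8]  [7,10]  [9,11]
[0,2] uncovered → point at 2; [7,8] uncovered → point at 8; [9,11] uncovered → point at 11.
Points: 2, 8, 11 (3 total).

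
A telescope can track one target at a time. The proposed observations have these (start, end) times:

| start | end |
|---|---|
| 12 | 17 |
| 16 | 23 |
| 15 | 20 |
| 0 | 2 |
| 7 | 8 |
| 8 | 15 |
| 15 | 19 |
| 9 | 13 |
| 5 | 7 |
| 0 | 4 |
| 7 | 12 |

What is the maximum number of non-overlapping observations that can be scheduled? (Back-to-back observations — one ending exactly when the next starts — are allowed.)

5

Greedy by earliest finish: after sorting by end time, pick each interval compatible with the last pick.
Sorted by end: (0,2)  (0,4)  (5,7)  (7,8)  (7,12)  (9,13)  (8,15)  (12,17)  (15,19)  (15,20)  (16,23)
take (0,2); take (5,7); take (7,8); take (9,13); skip (8,15); skip (12,17); take (15,19); skip (15,20); skip (16,23).
Selected 5 observations.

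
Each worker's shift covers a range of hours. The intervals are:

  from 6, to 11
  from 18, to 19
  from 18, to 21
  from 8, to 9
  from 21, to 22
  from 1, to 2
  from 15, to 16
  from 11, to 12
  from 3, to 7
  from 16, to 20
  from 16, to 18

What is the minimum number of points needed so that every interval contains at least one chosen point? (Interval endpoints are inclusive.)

7

Process intervals by earliest right end; each time one isn't hit yet, stab at its right endpoint.
By right end: [1,2]  [3,7]  [8,9]  [6,11]  [11,12]  [15,16]  [16,18]  [18,19]  [16,20]  [18,21]  [21,22]
[1,2] uncovered → point at 2; [3,7] uncovered → point at 7; [8,9] uncovered → point at 9; [11,12] uncovered → point at 12; [15,16] uncovered → point at 16; [18,19] uncovered → point at 19; [21,22] uncovered → point at 22.
Points: 2, 7, 9, 12, 16, 19, 22 (7 total).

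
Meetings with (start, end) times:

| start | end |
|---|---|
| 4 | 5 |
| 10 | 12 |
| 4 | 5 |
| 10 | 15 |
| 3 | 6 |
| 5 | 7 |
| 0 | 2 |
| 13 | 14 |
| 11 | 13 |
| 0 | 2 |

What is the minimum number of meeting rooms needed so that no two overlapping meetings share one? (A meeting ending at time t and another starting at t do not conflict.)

3

starts: [0, 0, 3, 4, 4, 5, 10, 10, 11, 13]
ends:   [2, 2, 5, 5, 6, 7, 12, 13, 14, 15]
s0→1 s0→2 e2→1 e2→0 s3→1 s4→2 s4→3  — peak 3.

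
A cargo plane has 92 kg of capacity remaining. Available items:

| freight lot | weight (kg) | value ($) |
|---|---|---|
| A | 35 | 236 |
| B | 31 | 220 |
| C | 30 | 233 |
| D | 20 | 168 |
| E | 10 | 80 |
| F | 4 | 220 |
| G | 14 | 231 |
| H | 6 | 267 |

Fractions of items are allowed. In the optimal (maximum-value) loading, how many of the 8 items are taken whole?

6

Ratios (sorted): F 55.00, H 44.50, G 16.50, D 8.40, E 8.00, C 7.77, B 7.10, A 6.74
take F (4 @ 220); take H (6 @ 267); take G (14 @ 231); take D (20 @ 168); take E (10 @ 80); take C (30 @ 233); take 8/31 of B → 56.77. Capacity used 92/92.
6 item(s) taken whole; one partial (take 8/31 of B).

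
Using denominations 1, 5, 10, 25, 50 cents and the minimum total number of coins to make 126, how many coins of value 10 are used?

Greedy: take as many of the largest coin as possible, then repeat with the remainder.
126 = 2×50 + 1×25 + 1×1
Count of 10: 0

0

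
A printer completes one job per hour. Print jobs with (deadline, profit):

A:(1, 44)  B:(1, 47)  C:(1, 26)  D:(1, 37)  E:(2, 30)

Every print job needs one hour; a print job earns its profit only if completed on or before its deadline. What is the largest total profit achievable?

77

Take jobs in profit order; each goes to the latest open slot no later than its deadline.
By profit: B(d1,47), A(d1,44), D(d1,37), E(d2,30), C(d1,26)
B→slot 1; A skipped; D skipped; E→slot 2; C skipped.
Profit = 47 + 30 = 77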